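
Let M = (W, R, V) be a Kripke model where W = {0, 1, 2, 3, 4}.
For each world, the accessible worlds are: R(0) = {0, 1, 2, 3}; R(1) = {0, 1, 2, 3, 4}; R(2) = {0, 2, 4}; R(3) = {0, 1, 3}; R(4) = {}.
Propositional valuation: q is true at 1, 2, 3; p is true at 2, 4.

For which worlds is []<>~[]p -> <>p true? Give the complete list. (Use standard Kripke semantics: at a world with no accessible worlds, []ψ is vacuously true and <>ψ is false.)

Let φ = []<>~[]p -> <>p. Evaluate φ at each world:
  0 (successors {0, 1, 2, 3}): φ is true.
  1 (successors {0, 1, 2, 3, 4}): φ is true.
  2 (successors {0, 2, 4}): φ is true.
  3 (successors {0, 1, 3}): φ is false.
  4 (successors ∅): φ is false.
For instance, at 2:
  At 2: []<>~[]p is false, <>p is true, so []<>~[]p -> <>p is true.
    At 2: []<>~[]p requires <>~[]p at every successor {0, 2, 4}.
      <>~[]p fails at 4, so []<>~[]p is false at 2.
    At 2: <>p requires p at some successor in {0, 2, 4}.
      p holds at 2, so <>p is true at 2.
Satisfying worlds: {0, 1, 2}

0, 1, 2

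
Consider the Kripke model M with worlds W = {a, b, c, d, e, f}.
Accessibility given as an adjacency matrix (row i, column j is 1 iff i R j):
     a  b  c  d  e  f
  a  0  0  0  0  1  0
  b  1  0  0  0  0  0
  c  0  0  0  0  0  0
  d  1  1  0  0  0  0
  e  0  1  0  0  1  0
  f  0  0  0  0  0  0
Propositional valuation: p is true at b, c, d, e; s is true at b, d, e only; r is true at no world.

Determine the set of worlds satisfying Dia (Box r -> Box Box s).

a, b, d, e

Let φ = Dia (Box r -> Box Box s). Evaluate φ at each world:
  a (successors {e}): φ is true.
  b (successors {a}): φ is true.
  c (successors ∅): φ is false.
  d (successors {a, b}): φ is true.
  e (successors {b, e}): φ is true.
  f (successors ∅): φ is false.
For instance, at b:
  At b: Dia (Box r -> Box Box s) requires Box r -> Box Box s at some successor in {a}.
    Box r -> Box Box s holds at a, so Dia (Box r -> Box Box s) is true at b.
      At a: Box r is false, Box Box s is true, so Box r -> Box Box s is true.
Satisfying worlds: {a, b, d, e}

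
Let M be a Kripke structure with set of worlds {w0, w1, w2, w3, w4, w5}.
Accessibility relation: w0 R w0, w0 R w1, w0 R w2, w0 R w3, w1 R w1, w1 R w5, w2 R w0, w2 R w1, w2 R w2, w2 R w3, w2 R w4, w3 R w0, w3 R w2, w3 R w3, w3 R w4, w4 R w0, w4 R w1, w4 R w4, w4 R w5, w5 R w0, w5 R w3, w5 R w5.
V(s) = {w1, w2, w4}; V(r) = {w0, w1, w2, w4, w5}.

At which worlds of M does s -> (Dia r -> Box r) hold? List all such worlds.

Let φ = s -> (Dia r -> Box r). Evaluate φ at each world:
  w0 (successors {w0, w1, w2, w3}): φ is true.
  w1 (successors {w1, w5}): φ is true.
  w2 (successors {w0, w1, w2, w3, w4}): φ is false.
  w3 (successors {w0, w2, w3, w4}): φ is true.
  w4 (successors {w0, w1, w4, w5}): φ is true.
  w5 (successors {w0, w3, w5}): φ is true.
For instance, at w2:
  At w2: s is true, Dia r -> Box r is false, so s -> (Dia r -> Box r) is false.
    At w2: Dia r is true, Box r is false, so Dia r -> Box r is false.
      At w2: Dia r requires r at some successor in {w0, w1, w2, w3, w4}.
        r holds at w0, so Dia r is true at w2.
      At w2: Box r requires r at every successor {w0, w1, w2, w3, w4}.
        r fails at w3, so Box r is false at w2.
Satisfying worlds: {w0, w1, w3, w4, w5}

w0, w1, w3, w4, w5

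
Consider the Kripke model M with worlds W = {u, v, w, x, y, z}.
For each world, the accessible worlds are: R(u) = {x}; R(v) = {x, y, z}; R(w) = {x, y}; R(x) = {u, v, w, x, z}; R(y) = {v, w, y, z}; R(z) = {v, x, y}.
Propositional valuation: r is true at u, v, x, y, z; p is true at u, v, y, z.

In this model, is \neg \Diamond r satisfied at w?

No

At w: \Diamond r is true, so \neg \Diamond r is false.
  At w: \Diamond r requires r at some successor in {x, y}.
    r holds at x, so \Diamond r is true at w.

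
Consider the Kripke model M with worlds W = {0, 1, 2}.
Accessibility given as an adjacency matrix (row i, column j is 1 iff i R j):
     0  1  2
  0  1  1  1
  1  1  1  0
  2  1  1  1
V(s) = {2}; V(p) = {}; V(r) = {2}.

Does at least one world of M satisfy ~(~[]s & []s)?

Let φ = ~(~[]s & []s). Evaluate φ at each world:
  0 (successors {0, 1, 2}): φ is true.
  1 (successors {0, 1}): φ is true.
  2 (successors {0, 1, 2}): φ is true.
Detail at 0 (witness):
  At 0: ~[]s & []s is false, so ~(~[]s & []s) is true.
    At 0: ~[]s is true, []s is false, so ~[]s & []s is false.
      At 0: []s is false, so ~[]s is true.
      At 0: []s requires s at every successor {0, 1, 2}.
        s fails at 0, so []s is false at 0.

Yes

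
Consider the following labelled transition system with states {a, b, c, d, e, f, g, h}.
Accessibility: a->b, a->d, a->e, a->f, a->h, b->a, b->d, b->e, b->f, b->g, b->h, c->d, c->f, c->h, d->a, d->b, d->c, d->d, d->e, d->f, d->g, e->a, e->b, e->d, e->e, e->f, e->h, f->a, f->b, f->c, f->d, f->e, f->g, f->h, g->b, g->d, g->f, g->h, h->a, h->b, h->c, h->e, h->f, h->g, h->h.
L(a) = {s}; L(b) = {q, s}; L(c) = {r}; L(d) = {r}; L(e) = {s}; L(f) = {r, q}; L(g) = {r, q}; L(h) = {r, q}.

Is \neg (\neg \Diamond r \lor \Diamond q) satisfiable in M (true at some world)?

No

Recall that \Diamond ψ holds at a world iff ψ holds at some accessible world.
Let φ = \neg (\neg \Diamond r \lor \Diamond q). Evaluate φ at each world:
  a (successors {b, d, e, f, h}): φ is false.
  b (successors {a, d, e, f, g, h}): φ is false.
  c (successors {d, f, h}): φ is false.
  d (successors {a, b, c, d, e, f, g}): φ is false.
  e (successors {a, b, d, e, f, h}): φ is false.
  f (successors {a, b, c, d, e, g, h}): φ is false.
  g (successors {b, d, f, h}): φ is false.
  h (successors {a, b, c, e, f, g, h}): φ is false.
For instance, at b:
  At b: \neg \Diamond r \lor \Diamond q is true, so \neg (\neg \Diamond r \lor \Diamond q) is false.
    At b: \neg \Diamond r is false, \Diamond q is true, so \neg \Diamond r \lor \Diamond q is true.
      At b: \Diamond r is true, so \neg \Diamond r is false.
      At b: \Diamond q requires q at some successor in {a, d, e, f, g, h}.
        q holds at f, so \Diamond q is true at b.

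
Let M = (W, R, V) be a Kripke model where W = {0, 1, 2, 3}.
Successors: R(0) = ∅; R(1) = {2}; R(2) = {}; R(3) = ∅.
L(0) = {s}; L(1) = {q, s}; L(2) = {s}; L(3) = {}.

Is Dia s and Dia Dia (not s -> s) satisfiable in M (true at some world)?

No

Recall that Dia ψ holds at a world iff ψ holds at some accessible world.
Let φ = Dia s and Dia Dia (not s -> s). Evaluate φ at each world:
  0 (successors ∅): φ is false.
  1 (successors {2}): φ is false.
  2 (successors ∅): φ is false.
  3 (successors ∅): φ is false.
For instance, at 1:
  At 1: Dia s is true, Dia Dia (not s -> s) is false, so Dia s and Dia Dia (not s -> s) is false.
    At 1: Dia s requires s at some successor in {2}.
      s holds at 2, so Dia s is true at 1.
    At 1: Dia Dia (not s -> s) requires Dia (not s -> s) at some successor in {2}.
      At 2: Dia (not s -> s) is false.
    So Dia Dia (not s -> s) is false at 1.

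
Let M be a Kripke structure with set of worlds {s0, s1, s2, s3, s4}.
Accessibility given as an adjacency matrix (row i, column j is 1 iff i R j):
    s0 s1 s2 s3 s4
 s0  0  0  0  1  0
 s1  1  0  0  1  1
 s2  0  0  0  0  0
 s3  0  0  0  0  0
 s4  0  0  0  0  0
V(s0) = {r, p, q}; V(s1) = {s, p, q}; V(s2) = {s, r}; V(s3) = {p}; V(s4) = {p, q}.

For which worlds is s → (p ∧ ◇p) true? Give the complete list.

Recall that ◇ψ holds at a world iff ψ holds at some accessible world.
Let φ = s → (p ∧ ◇p). Evaluate φ at each world:
  s0 (successors {s3}): φ is true.
  s1 (successors {s0, s3, s4}): φ is true.
  s2 (successors ∅): φ is false.
  s3 (successors ∅): φ is true.
  s4 (successors ∅): φ is true.
For instance, at s1:
  At s1: s is true, p ∧ ◇p is true, so s → (p ∧ ◇p) is true.
    At s1: p is true, ◇p is true, so p ∧ ◇p is true.
      At s1: ◇p requires p at some successor in {s0, s3, s4}.
        p holds at s0, so ◇p is true at s1.
Satisfying worlds: {s0, s1, s3, s4}

s0, s1, s3, s4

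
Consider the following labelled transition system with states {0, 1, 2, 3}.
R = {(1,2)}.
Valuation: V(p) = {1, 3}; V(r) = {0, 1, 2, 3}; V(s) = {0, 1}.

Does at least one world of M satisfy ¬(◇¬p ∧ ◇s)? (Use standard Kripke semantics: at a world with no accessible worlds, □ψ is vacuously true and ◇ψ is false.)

Yes

Recall that ◇ψ holds at a world iff ψ holds at some accessible world.
Let φ = ¬(◇¬p ∧ ◇s). Evaluate φ at each world:
  0 (successors ∅): φ is true.
  1 (successors {2}): φ is true.
  2 (successors ∅): φ is true.
  3 (successors ∅): φ is true.
Detail at 0 (witness):
  At 0: ◇¬p ∧ ◇s is false, so ¬(◇¬p ∧ ◇s) is true.
    At 0: ◇¬p is false, ◇s is false, so ◇¬p ∧ ◇s is false.
      At 0: no accessible worlds, so ◇¬p is false.
      At 0: no accessible worlds, so ◇s is false.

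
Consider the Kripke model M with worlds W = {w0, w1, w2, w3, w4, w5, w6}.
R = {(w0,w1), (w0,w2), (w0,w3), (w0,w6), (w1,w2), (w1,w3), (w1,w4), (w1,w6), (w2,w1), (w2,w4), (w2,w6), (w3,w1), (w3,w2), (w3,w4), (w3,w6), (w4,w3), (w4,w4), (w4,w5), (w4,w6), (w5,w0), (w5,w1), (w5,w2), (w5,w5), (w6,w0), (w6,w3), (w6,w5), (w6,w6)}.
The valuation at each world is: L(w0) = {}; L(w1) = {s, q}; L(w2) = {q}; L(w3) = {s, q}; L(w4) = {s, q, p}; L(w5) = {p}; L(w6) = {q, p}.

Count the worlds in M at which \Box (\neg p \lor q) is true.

4

Recall that \Box ψ holds at a world iff ψ holds at every accessible world, and \Diamond ψ holds iff ψ holds at some accessible world.
Let φ = \Box (\neg p \lor q). Evaluate φ at each world:
  w0 (successors {w1, w2, w3, w6}): φ is true.
  w1 (successors {w2, w3, w4, w6}): φ is true.
  w2 (successors {w1, w4, w6}): φ is true.
  w3 (successors {w1, w2, w4, w6}): φ is true.
  w4 (successors {w3, w4, w5, w6}): φ is false.
  w5 (successors {w0, w1, w2, w5}): φ is false.
  w6 (successors {w0, w3, w5, w6}): φ is false.
For instance, at w6:
  At w6: \Box (\neg p \lor q) requires \neg p \lor q at every successor {w0, w3, w5, w6}.
    \neg p \lor q fails at w5, so \Box (\neg p \lor q) is false at w6.
Satisfying worlds: {w0, w1, w2, w3}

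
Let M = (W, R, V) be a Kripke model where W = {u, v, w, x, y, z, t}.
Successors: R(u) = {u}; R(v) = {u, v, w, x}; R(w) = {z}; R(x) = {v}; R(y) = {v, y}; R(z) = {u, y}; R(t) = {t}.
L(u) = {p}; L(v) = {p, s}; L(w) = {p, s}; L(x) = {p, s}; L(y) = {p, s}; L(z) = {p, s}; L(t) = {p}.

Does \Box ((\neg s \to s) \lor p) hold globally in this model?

Yes

Let φ = \Box ((\neg s \to s) \lor p). Evaluate φ at each world:
  u (successors {u}): φ is true.
  v (successors {u, v, w, x}): φ is true.
  w (successors {z}): φ is true.
  x (successors {v}): φ is true.
  y (successors {v, y}): φ is true.
  z (successors {u, y}): φ is true.
  t (successors {t}): φ is true.
For instance, at t:
  At t: \Box ((\neg s \to s) \lor p) requires (\neg s \to s) \lor p at every successor {t}.
    At t: (\neg s \to s) \lor p is true.
  So \Box ((\neg s \to s) \lor p) is true at t.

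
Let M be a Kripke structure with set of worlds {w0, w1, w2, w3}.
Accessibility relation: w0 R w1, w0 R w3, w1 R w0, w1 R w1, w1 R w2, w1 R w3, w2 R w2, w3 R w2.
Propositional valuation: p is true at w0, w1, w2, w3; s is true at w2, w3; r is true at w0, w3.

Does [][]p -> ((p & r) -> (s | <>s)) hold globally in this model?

Let φ = [][]p -> ((p & r) -> (s | <>s)). Evaluate φ at each world:
  w0 (successors {w1, w3}): φ is true.
  w1 (successors {w0, w1, w2, w3}): φ is true.
  w2 (successors {w2}): φ is true.
  w3 (successors {w2}): φ is true.
For instance, at w2:
  At w2: [][]p is true, (p & r) -> (s | <>s) is true, so [][]p -> ((p & r) -> (s | <>s)) is true.
    At w2: [][]p requires []p at every successor {w2}.
      At w2: []p is true.
    So [][]p is true at w2.
    At w2: p & r is false, s | <>s is true, so (p & r) -> (s | <>s) is true.
      At w2: s is true, <>s is true, so s | <>s is true.

Yes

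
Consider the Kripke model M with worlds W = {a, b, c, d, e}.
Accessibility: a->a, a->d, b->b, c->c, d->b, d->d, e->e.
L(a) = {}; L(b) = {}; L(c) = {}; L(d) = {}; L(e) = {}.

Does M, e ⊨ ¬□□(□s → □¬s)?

At e: □□(□s → □¬s) is true, so ¬□□(□s → □¬s) is false.
  At e: □□(□s → □¬s) requires □(□s → □¬s) at every successor {e}.
      At e: □(□s → □¬s) requires □s → □¬s at every successor {e}.
        At e: □s → □¬s is true.
      So □(□s → □¬s) is true at e.
  So □□(□s → □¬s) is true at e.

No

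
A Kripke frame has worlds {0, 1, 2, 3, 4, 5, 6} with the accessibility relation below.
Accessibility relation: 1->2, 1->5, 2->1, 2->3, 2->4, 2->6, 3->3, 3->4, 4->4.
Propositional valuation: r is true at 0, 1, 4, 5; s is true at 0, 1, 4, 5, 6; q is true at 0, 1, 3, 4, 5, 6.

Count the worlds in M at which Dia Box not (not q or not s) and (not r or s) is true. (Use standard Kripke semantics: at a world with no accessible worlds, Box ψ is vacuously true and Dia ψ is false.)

4

Recall that Box ψ holds at a world iff ψ holds at every accessible world, and Dia ψ holds iff ψ holds at some accessible world.
Let φ = Dia Box not (not q or not s) and (not r or s). Evaluate φ at each world:
  0 (successors ∅): φ is false.
  1 (successors {2, 5}): φ is true.
  2 (successors {1, 3, 4, 6}): φ is true.
  3 (successors {3, 4}): φ is true.
  4 (successors {4}): φ is true.
  5 (successors ∅): φ is false.
  6 (successors ∅): φ is false.
For instance, at 3:
  At 3: Dia Box not (not q or not s) is true, not r or s is true, so Dia Box not (not q or not s) and (not r or s) is true.
    At 3: Dia Box not (not q or not s) requires Box not (not q or not s) at some successor in {3, 4}.
      Box not (not q or not s) holds at 4, so Dia Box not (not q or not s) is true at 3.
Satisfying worlds: {1, 2, 3, 4}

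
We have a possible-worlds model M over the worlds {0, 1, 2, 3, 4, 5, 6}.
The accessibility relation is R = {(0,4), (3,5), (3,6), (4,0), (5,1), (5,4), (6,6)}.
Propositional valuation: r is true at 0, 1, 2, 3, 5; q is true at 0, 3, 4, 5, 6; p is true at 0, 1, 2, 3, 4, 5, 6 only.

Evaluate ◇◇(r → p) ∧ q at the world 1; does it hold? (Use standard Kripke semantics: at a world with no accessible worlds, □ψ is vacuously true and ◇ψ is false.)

Recall that ◇ψ holds at a world iff ψ holds at some accessible world.
At 1: ◇◇(r → p) is false, q is false, so ◇◇(r → p) ∧ q is false.
  At 1: no accessible worlds, so ◇◇(r → p) is false.

No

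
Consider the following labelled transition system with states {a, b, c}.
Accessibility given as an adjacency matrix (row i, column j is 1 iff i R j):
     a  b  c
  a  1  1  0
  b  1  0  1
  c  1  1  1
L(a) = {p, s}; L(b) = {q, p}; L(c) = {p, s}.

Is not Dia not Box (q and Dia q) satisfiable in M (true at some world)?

Recall that Box ψ holds at a world iff ψ holds at every accessible world, and Dia ψ holds iff ψ holds at some accessible world.
Let φ = not Dia not Box (q and Dia q). Evaluate φ at each world:
  a (successors {a, b}): φ is false.
  b (successors {a, c}): φ is false.
  c (successors {a, b, c}): φ is false.
For instance, at b:
  At b: Dia not Box (q and Dia q) is true, so not Dia not Box (q and Dia q) is false.
    At b: Dia not Box (q and Dia q) requires not Box (q and Dia q) at some successor in {a, c}.
      not Box (q and Dia q) holds at a, so Dia not Box (q and Dia q) is true at b.

No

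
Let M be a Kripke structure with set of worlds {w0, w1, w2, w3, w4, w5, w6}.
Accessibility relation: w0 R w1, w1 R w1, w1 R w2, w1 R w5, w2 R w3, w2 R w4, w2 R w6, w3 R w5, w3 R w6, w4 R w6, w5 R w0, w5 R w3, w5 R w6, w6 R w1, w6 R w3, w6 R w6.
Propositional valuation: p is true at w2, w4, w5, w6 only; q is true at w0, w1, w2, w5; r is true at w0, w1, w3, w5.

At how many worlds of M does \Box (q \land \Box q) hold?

1

Let φ = \Box (q \land \Box q). Evaluate φ at each world:
  w0 (successors {w1}): φ is true.
  w1 (successors {w1, w2, w5}): φ is false.
  w2 (successors {w3, w4, w6}): φ is false.
  w3 (successors {w5, w6}): φ is false.
  w4 (successors {w6}): φ is false.
  w5 (successors {w0, w3, w6}): φ is false.
  w6 (successors {w1, w3, w6}): φ is false.
For instance, at w5:
  At w5: \Box (q \land \Box q) requires q \land \Box q at every successor {w0, w3, w6}.
    q \land \Box q fails at w3, so \Box (q \land \Box q) is false at w5.
      At w3: q is false, \Box q is false, so q \land \Box q is false.
Satisfying worlds: {w0}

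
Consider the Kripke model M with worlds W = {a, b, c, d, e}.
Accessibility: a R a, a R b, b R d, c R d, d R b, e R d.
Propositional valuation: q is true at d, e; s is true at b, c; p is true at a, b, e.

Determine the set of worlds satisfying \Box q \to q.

Recall that \Box ψ holds at a world iff ψ holds at every accessible world, and \Diamond ψ holds iff ψ holds at some accessible world.
Let φ = \Box q \to q. Evaluate φ at each world:
  a (successors {a, b}): φ is true.
  b (successors {d}): φ is false.
  c (successors {d}): φ is false.
  d (successors {b}): φ is true.
  e (successors {d}): φ is true.
For instance, at e:
  At e: \Box q is true, q is true, so \Box q \to q is true.
    At e: \Box q requires q at every successor {d}.
      At d: q is true.
    So \Box q is true at e.
Satisfying worlds: {a, d, e}

a, d, e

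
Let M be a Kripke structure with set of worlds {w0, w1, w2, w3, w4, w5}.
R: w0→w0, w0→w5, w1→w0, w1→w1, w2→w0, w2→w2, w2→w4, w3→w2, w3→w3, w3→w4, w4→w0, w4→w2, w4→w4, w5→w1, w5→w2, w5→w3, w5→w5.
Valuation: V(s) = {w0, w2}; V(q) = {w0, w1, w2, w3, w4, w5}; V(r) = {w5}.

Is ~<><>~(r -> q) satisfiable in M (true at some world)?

Yes

Let φ = ~<><>~(r -> q). Evaluate φ at each world:
  w0 (successors {w0, w5}): φ is true.
  w1 (successors {w0, w1}): φ is true.
  w2 (successors {w0, w2, w4}): φ is true.
  w3 (successors {w2, w3, w4}): φ is true.
  w4 (successors {w0, w2, w4}): φ is true.
  w5 (successors {w1, w2, w3, w5}): φ is true.
Detail at w0 (witness):
  At w0: <><>~(r -> q) is false, so ~<><>~(r -> q) is true.
    At w0: <><>~(r -> q) requires <>~(r -> q) at some successor in {w0, w5}.
      At w0: <>~(r -> q) is false.
      At w5: <>~(r -> q) is false.
    So <><>~(r -> q) is false at w0.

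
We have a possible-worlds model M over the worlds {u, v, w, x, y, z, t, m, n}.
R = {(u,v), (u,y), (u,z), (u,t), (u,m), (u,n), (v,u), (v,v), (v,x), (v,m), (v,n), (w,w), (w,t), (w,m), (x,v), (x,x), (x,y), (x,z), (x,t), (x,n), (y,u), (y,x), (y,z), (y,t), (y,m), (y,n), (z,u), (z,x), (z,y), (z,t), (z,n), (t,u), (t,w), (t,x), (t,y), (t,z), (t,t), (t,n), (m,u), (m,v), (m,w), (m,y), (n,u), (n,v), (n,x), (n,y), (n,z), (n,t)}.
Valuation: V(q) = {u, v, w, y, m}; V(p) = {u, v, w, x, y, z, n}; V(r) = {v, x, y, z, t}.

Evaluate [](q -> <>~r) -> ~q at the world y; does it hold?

At y: [](q -> <>~r) is true, ~q is false, so [](q -> <>~r) -> ~q is false.
  At y: [](q -> <>~r) requires q -> <>~r at every successor {u, x, z, t, m, n}.
    At u: q -> <>~r is true.
    At x: q -> <>~r is true.
    At z: q -> <>~r is true.
    At t: q -> <>~r is true.
    At m: q -> <>~r is true.
    At n: q -> <>~r is true.
  So [](q -> <>~r) is true at y.

No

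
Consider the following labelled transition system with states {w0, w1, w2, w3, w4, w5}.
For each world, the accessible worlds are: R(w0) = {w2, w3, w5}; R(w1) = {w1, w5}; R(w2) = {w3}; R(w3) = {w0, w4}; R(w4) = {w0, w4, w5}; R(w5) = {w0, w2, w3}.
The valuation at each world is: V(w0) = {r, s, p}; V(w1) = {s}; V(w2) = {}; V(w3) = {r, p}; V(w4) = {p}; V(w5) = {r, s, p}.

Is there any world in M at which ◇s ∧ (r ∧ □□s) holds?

No

Recall that □ψ holds at a world iff ψ holds at every accessible world, and ◇ψ holds iff ψ holds at some accessible world.
Let φ = ◇s ∧ (r ∧ □□s). Evaluate φ at each world:
  w0 (successors {w2, w3, w5}): φ is false.
  w1 (successors {w1, w5}): φ is false.
  w2 (successors {w3}): φ is false.
  w3 (successors {w0, w4}): φ is false.
  w4 (successors {w0, w4, w5}): φ is false.
  w5 (successors {w0, w2, w3}): φ is false.
For instance, at w2:
  At w2: ◇s is false, r ∧ □□s is false, so ◇s ∧ (r ∧ □□s) is false.
    At w2: ◇s requires s at some successor in {w3}.
      At w3: s is false.
    So ◇s is false at w2.
    At w2: r is false, □□s is false, so r ∧ □□s is false.
      At w2: □□s requires □s at every successor {w3}.
        □s fails at w3, so □□s is false at w2.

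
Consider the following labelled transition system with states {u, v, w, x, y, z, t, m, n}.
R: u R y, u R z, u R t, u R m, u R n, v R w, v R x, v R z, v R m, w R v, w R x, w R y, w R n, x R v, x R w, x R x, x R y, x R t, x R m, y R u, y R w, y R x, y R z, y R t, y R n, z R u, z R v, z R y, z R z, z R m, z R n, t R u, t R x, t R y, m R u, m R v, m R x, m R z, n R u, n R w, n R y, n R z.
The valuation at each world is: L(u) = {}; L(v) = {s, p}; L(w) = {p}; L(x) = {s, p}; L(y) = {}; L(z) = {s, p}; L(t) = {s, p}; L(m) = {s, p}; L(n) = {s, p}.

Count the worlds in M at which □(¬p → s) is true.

Let φ = □(¬p → s). Evaluate φ at each world:
  u (successors {y, z, t, m, n}): φ is false.
  v (successors {w, x, z, m}): φ is true.
  w (successors {v, x, y, n}): φ is false.
  x (successors {v, w, x, y, t, m}): φ is false.
  y (successors {u, w, x, z, t, n}): φ is false.
  z (successors {u, v, y, z, m, n}): φ is false.
  t (successors {u, x, y}): φ is false.
  m (successors {u, v, x, z}): φ is false.
  n (successors {u, w, y, z}): φ is false.
For instance, at z:
  At z: □(¬p → s) requires ¬p → s at every successor {u, v, y, z, m, n}.
    ¬p → s fails at u, so □(¬p → s) is false at z.
Satisfying worlds: {v}

1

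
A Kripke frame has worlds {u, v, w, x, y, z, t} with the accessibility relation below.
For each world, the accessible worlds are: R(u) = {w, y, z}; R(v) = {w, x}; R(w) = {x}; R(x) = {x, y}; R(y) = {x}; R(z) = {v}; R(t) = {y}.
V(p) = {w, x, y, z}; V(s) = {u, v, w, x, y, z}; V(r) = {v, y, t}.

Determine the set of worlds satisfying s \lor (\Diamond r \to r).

Let φ = s \lor (\Diamond r \to r). Evaluate φ at each world:
  u (successors {w, y, z}): φ is true.
  v (successors {w, x}): φ is true.
  w (successors {x}): φ is true.
  x (successors {x, y}): φ is true.
  y (successors {x}): φ is true.
  z (successors {v}): φ is true.
  t (successors {y}): φ is true.
For instance, at v:
  At v: s is true, \Diamond r \to r is true, so s \lor (\Diamond r \to r) is true.
    At v: \Diamond r is false, r is true, so \Diamond r \to r is true.
      At v: \Diamond r requires r at some successor in {w, x}.
        At w: r is false.
        At x: r is false.
      So \Diamond r is false at v.
Satisfying worlds: {u, v, w, x, y, z, t}

u, v, w, x, y, z, t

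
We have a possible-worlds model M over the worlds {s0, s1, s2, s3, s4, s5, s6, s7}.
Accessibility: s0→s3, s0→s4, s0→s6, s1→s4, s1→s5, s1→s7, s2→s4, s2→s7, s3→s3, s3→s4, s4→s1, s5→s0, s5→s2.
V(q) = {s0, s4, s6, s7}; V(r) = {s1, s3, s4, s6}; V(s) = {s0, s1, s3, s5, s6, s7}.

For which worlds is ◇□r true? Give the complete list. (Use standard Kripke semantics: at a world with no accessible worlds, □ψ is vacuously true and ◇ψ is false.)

s0, s1, s2, s3, s5

Let φ = ◇□r. Evaluate φ at each world:
  s0 (successors {s3, s4, s6}): φ is true.
  s1 (successors {s4, s5, s7}): φ is true.
  s2 (successors {s4, s7}): φ is true.
  s3 (successors {s3, s4}): φ is true.
  s4 (successors {s1}): φ is false.
  s5 (successors {s0, s2}): φ is true.
  s6 (successors ∅): φ is false.
  s7 (successors ∅): φ is false.
For instance, at s3:
  At s3: ◇□r requires □r at some successor in {s3, s4}.
    □r holds at s3, so ◇□r is true at s3.
      At s3: □r requires r at every successor {s3, s4}.
        At s3: r is true.
        At s4: r is true.
      So □r is true at s3.
Satisfying worlds: {s0, s1, s2, s3, s5}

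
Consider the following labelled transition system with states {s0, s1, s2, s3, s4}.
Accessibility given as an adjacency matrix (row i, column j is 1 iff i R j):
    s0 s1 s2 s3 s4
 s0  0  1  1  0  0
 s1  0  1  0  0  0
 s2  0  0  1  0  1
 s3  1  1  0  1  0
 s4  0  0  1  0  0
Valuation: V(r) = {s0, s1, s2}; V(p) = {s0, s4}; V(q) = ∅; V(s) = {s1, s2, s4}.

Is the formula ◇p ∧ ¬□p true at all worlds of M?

Let φ = ◇p ∧ ¬□p. Evaluate φ at each world:
  s0 (successors {s1, s2}): φ is false.
  s1 (successors {s1}): φ is false.
  s2 (successors {s2, s4}): φ is true.
  s3 (successors {s0, s1, s3}): φ is true.
  s4 (successors {s2}): φ is false.
Detail at s0 (counterexample):
  At s0: ◇p is false, ¬□p is true, so ◇p ∧ ¬□p is false.
    At s0: ◇p requires p at some successor in {s1, s2}.
      At s1: p is false.
      At s2: p is false.
    So ◇p is false at s0.
    At s0: □p is false, so ¬□p is true.
      At s0: □p requires p at every successor {s1, s2}.
        p fails at s1, so □p is false at s0.

No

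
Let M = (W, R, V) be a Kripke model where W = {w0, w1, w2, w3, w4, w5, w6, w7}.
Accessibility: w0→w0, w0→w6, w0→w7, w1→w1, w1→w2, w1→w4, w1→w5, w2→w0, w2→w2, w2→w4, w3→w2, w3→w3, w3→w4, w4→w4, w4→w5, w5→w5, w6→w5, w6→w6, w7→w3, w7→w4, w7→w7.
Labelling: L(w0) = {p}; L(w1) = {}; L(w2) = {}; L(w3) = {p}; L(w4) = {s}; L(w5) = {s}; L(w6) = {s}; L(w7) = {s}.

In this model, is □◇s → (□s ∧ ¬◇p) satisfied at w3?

At w3: □◇s is true, □s ∧ ¬◇p is false, so □◇s → (□s ∧ ¬◇p) is false.
  At w3: □◇s requires ◇s at every successor {w2, w3, w4}.
      At w2: ◇s requires s at some successor in {w0, w2, w4}.
        s holds at w4, so ◇s is true at w2.
      At w3: ◇s requires s at some successor in {w2, w3, w4}.
        s holds at w4, so ◇s is true at w3.
      At w4: ◇s requires s at some successor in {w4, w5}.
        s holds at w4, so ◇s is true at w4.
  So □◇s is true at w3.
  At w3: □s is false, ¬◇p is false, so □s ∧ ¬◇p is false.
    At w3: □s requires s at every successor {w2, w3, w4}.
      s fails at w2, so □s is false at w3.
    At w3: ◇p is true, so ¬◇p is false.
      At w3: ◇p requires p at some successor in {w2, w3, w4}.
        p holds at w3, so ◇p is true at w3.

No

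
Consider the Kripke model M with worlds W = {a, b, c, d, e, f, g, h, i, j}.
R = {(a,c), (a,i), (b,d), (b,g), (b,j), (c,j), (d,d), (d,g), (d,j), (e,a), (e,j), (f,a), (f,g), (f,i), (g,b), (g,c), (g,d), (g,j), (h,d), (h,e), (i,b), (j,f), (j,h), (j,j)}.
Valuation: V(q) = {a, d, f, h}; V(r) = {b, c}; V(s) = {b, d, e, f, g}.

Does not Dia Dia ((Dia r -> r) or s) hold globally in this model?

Let φ = not Dia Dia ((Dia r -> r) or s). Evaluate φ at each world:
  a (successors {c, i}): φ is false.
  b (successors {d, g, j}): φ is false.
  c (successors {j}): φ is false.
  d (successors {d, g, j}): φ is false.
  e (successors {a, j}): φ is false.
  f (successors {a, g, i}): φ is false.
  g (successors {b, c, d, j}): φ is false.
  h (successors {d, e}): φ is false.
  i (successors {b}): φ is false.
  j (successors {f, h, j}): φ is false.
Detail at a (counterexample):
  At a: Dia Dia ((Dia r -> r) or s) is true, so not Dia Dia ((Dia r -> r) or s) is false.
    At a: Dia Dia ((Dia r -> r) or s) requires Dia ((Dia r -> r) or s) at some successor in {c, i}.
      Dia ((Dia r -> r) or s) holds at c, so Dia Dia ((Dia r -> r) or s) is true at a.

No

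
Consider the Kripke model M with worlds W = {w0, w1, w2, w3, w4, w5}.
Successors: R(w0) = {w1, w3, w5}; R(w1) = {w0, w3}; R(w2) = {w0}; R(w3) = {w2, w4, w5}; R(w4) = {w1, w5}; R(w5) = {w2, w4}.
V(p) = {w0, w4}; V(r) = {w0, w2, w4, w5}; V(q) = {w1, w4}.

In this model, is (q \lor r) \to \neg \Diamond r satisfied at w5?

At w5: q \lor r is true, \neg \Diamond r is false, so (q \lor r) \to \neg \Diamond r is false.
  At w5: \Diamond r is true, so \neg \Diamond r is false.
    At w5: \Diamond r requires r at some successor in {w2, w4}.
      r holds at w2, so \Diamond r is true at w5.

No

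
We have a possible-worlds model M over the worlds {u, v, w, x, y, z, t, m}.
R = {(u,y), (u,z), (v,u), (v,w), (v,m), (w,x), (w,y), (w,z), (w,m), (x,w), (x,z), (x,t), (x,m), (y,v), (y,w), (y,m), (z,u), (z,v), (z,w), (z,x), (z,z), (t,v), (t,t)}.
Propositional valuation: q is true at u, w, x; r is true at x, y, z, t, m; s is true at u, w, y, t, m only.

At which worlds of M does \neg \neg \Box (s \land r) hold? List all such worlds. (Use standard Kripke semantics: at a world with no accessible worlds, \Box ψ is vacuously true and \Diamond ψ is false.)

Let φ = \neg \neg \Box (s \land r). Evaluate φ at each world:
  u (successors {y, z}): φ is false.
  v (successors {u, w, m}): φ is false.
  w (successors {x, y, z, m}): φ is false.
  x (successors {w, z, t, m}): φ is false.
  y (successors {v, w, m}): φ is false.
  z (successors {u, v, w, x, z}): φ is false.
  t (successors {v, t}): φ is false.
  m (successors ∅): φ is true.
For instance, at x:
  At x: \neg \Box (s \land r) is true, so \neg \neg \Box (s \land r) is false.
    At x: \Box (s \land r) is false, so \neg \Box (s \land r) is true.
      At x: \Box (s \land r) requires s \land r at every successor {w, z, t, m}.
        s \land r fails at w, so \Box (s \land r) is false at x.
Satisfying worlds: {m}

m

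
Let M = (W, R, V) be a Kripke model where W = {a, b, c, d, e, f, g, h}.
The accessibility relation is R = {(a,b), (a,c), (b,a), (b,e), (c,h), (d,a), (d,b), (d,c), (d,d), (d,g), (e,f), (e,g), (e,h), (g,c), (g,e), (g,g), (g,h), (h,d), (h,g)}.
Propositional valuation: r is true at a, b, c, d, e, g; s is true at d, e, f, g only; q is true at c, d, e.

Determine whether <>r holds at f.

Recall that <>ψ holds at a world iff ψ holds at some accessible world.
At f: no accessible worlds, so <>r is false.

No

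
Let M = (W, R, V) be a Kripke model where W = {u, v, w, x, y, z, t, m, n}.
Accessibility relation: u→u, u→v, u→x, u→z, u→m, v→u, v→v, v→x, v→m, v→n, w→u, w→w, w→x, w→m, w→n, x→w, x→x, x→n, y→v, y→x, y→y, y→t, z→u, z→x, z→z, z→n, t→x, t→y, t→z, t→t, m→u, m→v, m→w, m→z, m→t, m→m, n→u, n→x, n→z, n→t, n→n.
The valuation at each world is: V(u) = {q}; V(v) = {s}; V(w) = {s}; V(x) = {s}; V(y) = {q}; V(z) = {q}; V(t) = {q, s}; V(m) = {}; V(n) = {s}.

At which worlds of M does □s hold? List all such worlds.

x

Let φ = □s. Evaluate φ at each world:
  u (successors {u, v, x, z, m}): φ is false.
  v (successors {u, v, x, m, n}): φ is false.
  w (successors {u, w, x, m, n}): φ is false.
  x (successors {w, x, n}): φ is true.
  y (successors {v, x, y, t}): φ is false.
  z (successors {u, x, z, n}): φ is false.
  t (successors {x, y, z, t}): φ is false.
  m (successors {u, v, w, z, t, m}): φ is false.
  n (successors {u, x, z, t, n}): φ is false.
For instance, at y:
  At y: □s requires s at every successor {v, x, y, t}.
    s fails at y, so □s is false at y.
Satisfying worlds: {x}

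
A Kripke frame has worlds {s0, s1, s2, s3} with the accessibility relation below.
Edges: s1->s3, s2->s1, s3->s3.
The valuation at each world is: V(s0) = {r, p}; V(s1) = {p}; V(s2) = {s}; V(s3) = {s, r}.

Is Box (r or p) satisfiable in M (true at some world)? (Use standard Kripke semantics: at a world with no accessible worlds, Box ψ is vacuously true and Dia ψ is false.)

Yes

Let φ = Box (r or p). Evaluate φ at each world:
  s0 (successors ∅): φ is true.
  s1 (successors {s3}): φ is true.
  s2 (successors {s1}): φ is true.
  s3 (successors {s3}): φ is true.
Detail at s0 (witness):
  At s0: no accessible worlds, so Box (r or p) holds vacuously.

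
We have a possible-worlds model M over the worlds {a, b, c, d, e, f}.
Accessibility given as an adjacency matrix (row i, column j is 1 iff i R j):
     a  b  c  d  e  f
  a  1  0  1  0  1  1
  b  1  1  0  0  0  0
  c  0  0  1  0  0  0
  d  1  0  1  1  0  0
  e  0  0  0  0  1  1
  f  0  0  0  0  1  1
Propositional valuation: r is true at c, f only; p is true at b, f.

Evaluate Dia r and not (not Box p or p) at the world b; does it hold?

No

At b: Dia r is false, not (not Box p or p) is false, so Dia r and not (not Box p or p) is false.
  At b: Dia r requires r at some successor in {a, b}.
    At a: r is false.
    At b: r is false.
  So Dia r is false at b.
  At b: not Box p or p is true, so not (not Box p or p) is false.
    At b: not Box p is true, p is true, so not Box p or p is true.
      At b: Box p is false, so not Box p is true.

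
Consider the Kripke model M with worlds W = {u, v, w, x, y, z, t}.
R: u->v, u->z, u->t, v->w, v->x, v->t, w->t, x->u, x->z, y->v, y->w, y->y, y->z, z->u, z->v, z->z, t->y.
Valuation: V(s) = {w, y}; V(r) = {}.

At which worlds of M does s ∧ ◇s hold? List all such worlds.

y

Let φ = s ∧ ◇s. Evaluate φ at each world:
  u (successors {v, z, t}): φ is false.
  v (successors {w, x, t}): φ is false.
  w (successors {t}): φ is false.
  x (successors {u, z}): φ is false.
  y (successors {v, w, y, z}): φ is true.
  z (successors {u, v, z}): φ is false.
  t (successors {y}): φ is false.
For instance, at w:
  At w: s is true, ◇s is false, so s ∧ ◇s is false.
    At w: ◇s requires s at some successor in {t}.
      At t: s is false.
    So ◇s is false at w.
Satisfying worlds: {y}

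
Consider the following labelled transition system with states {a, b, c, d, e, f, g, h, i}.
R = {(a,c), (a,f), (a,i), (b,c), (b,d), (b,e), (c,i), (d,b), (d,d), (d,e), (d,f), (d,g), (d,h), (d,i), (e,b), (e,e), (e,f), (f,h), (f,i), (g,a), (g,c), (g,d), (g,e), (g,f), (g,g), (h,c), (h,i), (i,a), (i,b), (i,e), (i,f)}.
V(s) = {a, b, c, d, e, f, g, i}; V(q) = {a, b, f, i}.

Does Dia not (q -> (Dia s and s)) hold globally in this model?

Let φ = Dia not (q -> (Dia s and s)). Evaluate φ at each world:
  a (successors {c, f, i}): φ is false.
  b (successors {c, d, e}): φ is false.
  c (successors {i}): φ is false.
  d (successors {b, d, e, f, g, h, i}): φ is false.
  e (successors {b, e, f}): φ is false.
  f (successors {h, i}): φ is false.
  g (successors {a, c, d, e, f, g}): φ is false.
  h (successors {c, i}): φ is false.
  i (successors {a, b, e, f}): φ is false.
Detail at a (counterexample):
  At a: Dia not (q -> (Dia s and s)) requires not (q -> (Dia s and s)) at some successor in {c, f, i}.
    At c: not (q -> (Dia s and s)) is false.
    At f: not (q -> (Dia s and s)) is false.
    At i: not (q -> (Dia s and s)) is false.
  So Dia not (q -> (Dia s and s)) is false at a.

No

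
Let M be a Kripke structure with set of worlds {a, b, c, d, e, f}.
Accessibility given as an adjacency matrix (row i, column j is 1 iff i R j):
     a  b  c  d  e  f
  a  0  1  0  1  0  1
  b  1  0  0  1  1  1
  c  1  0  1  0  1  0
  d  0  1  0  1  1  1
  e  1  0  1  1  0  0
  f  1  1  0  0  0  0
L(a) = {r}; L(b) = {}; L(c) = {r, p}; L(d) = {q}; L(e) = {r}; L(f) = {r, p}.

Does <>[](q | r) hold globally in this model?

Let φ = <>[](q | r). Evaluate φ at each world:
  a (successors {b, d, f}): φ is true.
  b (successors {a, d, e, f}): φ is true.
  c (successors {a, c, e}): φ is true.
  d (successors {b, d, e, f}): φ is true.
  e (successors {a, c, d}): φ is true.
  f (successors {a, b}): φ is true.
For instance, at d:
  At d: <>[](q | r) requires [](q | r) at some successor in {b, d, e, f}.
    [](q | r) holds at b, so <>[](q | r) is true at d.
      At b: [](q | r) requires q | r at every successor {a, d, e, f}.
        At a: q | r is true.
        At d: q | r is true.
        At e: q | r is true.
        At f: q | r is true.
      So [](q | r) is true at b.

Yes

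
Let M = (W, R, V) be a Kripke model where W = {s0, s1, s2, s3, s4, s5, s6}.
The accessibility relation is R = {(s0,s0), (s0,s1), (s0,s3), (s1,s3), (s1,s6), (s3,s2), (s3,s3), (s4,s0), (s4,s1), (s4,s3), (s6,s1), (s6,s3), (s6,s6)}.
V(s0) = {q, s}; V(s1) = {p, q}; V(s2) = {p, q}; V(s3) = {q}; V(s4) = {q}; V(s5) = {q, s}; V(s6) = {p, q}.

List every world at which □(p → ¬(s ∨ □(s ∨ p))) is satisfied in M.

Let φ = □(p → ¬(s ∨ □(s ∨ p))). Evaluate φ at each world:
  s0 (successors {s0, s1, s3}): φ is true.
  s1 (successors {s3, s6}): φ is true.
  s2 (successors ∅): φ is true.
  s3 (successors {s2, s3}): φ is false.
  s4 (successors {s0, s1, s3}): φ is true.
  s5 (successors ∅): φ is true.
  s6 (successors {s1, s3, s6}): φ is true.
For instance, at s0:
  At s0: □(p → ¬(s ∨ □(s ∨ p))) requires p → ¬(s ∨ □(s ∨ p)) at every successor {s0, s1, s3}.
      At s0: p is false, ¬(s ∨ □(s ∨ p)) is false, so p → ¬(s ∨ □(s ∨ p)) is true.
      At s1: p is true, ¬(s ∨ □(s ∨ p)) is true, so p → ¬(s ∨ □(s ∨ p)) is true.
      At s3: p is false, ¬(s ∨ □(s ∨ p)) is true, so p → ¬(s ∨ □(s ∨ p)) is true.
  So □(p → ¬(s ∨ □(s ∨ p))) is true at s0.
Satisfying worlds: {s0, s1, s2, s4, s5, s6}

s0, s1, s2, s4, s5, s6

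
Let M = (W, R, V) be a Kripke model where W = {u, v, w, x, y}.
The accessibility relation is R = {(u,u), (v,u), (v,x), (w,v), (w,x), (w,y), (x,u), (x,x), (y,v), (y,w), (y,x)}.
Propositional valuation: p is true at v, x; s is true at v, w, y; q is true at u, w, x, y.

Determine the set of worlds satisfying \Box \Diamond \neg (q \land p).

u, v, w, x, y

Let φ = \Box \Diamond \neg (q \land p). Evaluate φ at each world:
  u (successors {u}): φ is true.
  v (successors {u, x}): φ is true.
  w (successors {v, x, y}): φ is true.
  x (successors {u, x}): φ is true.
  y (successors {v, w, x}): φ is true.
For instance, at w:
  At w: \Box \Diamond \neg (q \land p) requires \Diamond \neg (q \land p) at every successor {v, x, y}.
      At v: \Diamond \neg (q \land p) requires \neg (q \land p) at some successor in {u, x}.
        \neg (q \land p) holds at u, so \Diamond \neg (q \land p) is true at v.
      At x: \Diamond \neg (q \land p) requires \neg (q \land p) at some successor in {u, x}.
        \neg (q \land p) holds at u, so \Diamond \neg (q \land p) is true at x.
      At y: \Diamond \neg (q \land p) requires \neg (q \land p) at some successor in {v, w, x}.
        \neg (q \land p) holds at v, so \Diamond \neg (q \land p) is true at y.
  So \Box \Diamond \neg (q \land p) is true at w.
Satisfying worlds: {u, v, w, x, y}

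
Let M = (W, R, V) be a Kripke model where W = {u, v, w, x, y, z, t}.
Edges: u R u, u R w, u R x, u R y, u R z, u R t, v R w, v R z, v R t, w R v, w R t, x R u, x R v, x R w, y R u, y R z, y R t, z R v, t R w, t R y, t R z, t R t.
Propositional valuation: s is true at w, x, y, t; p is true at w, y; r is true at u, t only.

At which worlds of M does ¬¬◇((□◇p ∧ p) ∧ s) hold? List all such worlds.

u, v, x, t

Recall that □ψ holds at a world iff ψ holds at every accessible world, and ◇ψ holds iff ψ holds at some accessible world.
Let φ = ¬¬◇((□◇p ∧ p) ∧ s). Evaluate φ at each world:
  u (successors {u, w, x, y, z, t}): φ is true.
  v (successors {w, z, t}): φ is true.
  w (successors {v, t}): φ is false.
  x (successors {u, v, w}): φ is true.
  y (successors {u, z, t}): φ is false.
  z (successors {v}): φ is false.
  t (successors {w, y, z, t}): φ is true.
For instance, at y:
  At y: ¬◇((□◇p ∧ p) ∧ s) is true, so ¬¬◇((□◇p ∧ p) ∧ s) is false.
    At y: ◇((□◇p ∧ p) ∧ s) is false, so ¬◇((□◇p ∧ p) ∧ s) is true.
      At y: ◇((□◇p ∧ p) ∧ s) requires (□◇p ∧ p) ∧ s at some successor in {u, z, t}.
        At u: (□◇p ∧ p) ∧ s is false.
        At z: (□◇p ∧ p) ∧ s is false.
        At t: (□◇p ∧ p) ∧ s is false.
      So ◇((□◇p ∧ p) ∧ s) is false at y.
Satisfying worlds: {u, v, x, t}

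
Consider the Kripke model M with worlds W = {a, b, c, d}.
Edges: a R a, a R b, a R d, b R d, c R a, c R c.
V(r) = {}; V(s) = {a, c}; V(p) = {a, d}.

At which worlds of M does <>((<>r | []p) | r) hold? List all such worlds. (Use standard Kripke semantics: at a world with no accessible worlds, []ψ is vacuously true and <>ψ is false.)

Let φ = <>((<>r | []p) | r). Evaluate φ at each world:
  a (successors {a, b, d}): φ is true.
  b (successors {d}): φ is true.
  c (successors {a, c}): φ is false.
  d (successors ∅): φ is false.
For instance, at c:
  At c: <>((<>r | []p) | r) requires (<>r | []p) | r at some successor in {a, c}.
    At a: (<>r | []p) | r is false.
    At c: (<>r | []p) | r is false.
  So <>((<>r | []p) | r) is false at c.
Satisfying worlds: {a, b}

a, b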